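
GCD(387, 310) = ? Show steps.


387 = 1 * 310 + 77
310 = 4 * 77 + 2
77 = 38 * 2 + 1
2 = 2 * 1 + 0
GCD = 1


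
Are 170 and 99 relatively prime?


Euclidean algorithm:
170 = 1 * 99 + 71
99 = 1 * 71 + 28
71 = 2 * 28 + 15
28 = 1 * 15 + 13
15 = 1 * 13 + 2
13 = 6 * 2 + 1
2 = 2 * 1 + 0
GCD(170, 99) = 1

Yes, coprime (GCD = 1)


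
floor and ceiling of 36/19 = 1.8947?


36/19 = 1.8947
floor = 1
ceil = 2

floor = 1, ceil = 2


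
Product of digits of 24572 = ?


2 × 4 × 5 × 7 × 2 = 560


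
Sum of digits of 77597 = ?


7 + 7 + 5 + 9 + 7 = 35


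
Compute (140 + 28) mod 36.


140 + 28 = 168
168 mod 36 = 24


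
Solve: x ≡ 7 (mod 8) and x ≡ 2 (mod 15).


M = 8*15 = 120
M1 = M/8 = 15, M2 = M/15 = 8
M1^(-1) mod 8 = 7, M2^(-1) mod 15 = 2
x = 7*15*7 + 2*8*2 = 767
767 mod 120 = 47
Check: 47 mod 8 = 7 ✓, 47 mod 15 = 2 ✓

x ≡ 47 (mod 120)


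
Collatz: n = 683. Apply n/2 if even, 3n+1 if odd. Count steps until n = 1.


683 → 2050 → 1025 → 3076 → 1538 → 769 → 2308 → 1154 → 577 → 1732 → 866 → 433 → 1300 → 650 → 325 → 976 → 488 → 244 → 122 → 61 → 184 → 92 → 46 → 23 → 70 → 35 → 106 → 53 → 160 → 80 → 40 → 20 → 10 → 5 → 16 → 8 → 4 → 2 → 1
Total steps = 38

38 steps


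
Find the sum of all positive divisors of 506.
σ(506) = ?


Divisors of 506: 1, 2, 11, 22, 23, 46, 253, 506
Sum = 1 + 2 + 11 + 22 + 23 + 46 + 253 + 506 = 864

σ(506) = 864


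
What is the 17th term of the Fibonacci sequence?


Sequence: 1, 1, 2, 3, 5, 8, 13, 21, 34, 55, 89, 144, 233, 377, 610, 987, 1597
F(17) = 1597


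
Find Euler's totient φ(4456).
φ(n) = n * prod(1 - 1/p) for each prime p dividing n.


4456 = 2^3 × 557
Prime factors: 2, 557
φ(4456) = 4456 × (1-1/2) × (1-1/557)
= 4456 × 1/2 × 556/557 = 2224

φ(4456) = 2224


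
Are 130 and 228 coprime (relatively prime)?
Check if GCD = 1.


Euclidean algorithm:
228 = 1 * 130 + 98
130 = 1 * 98 + 32
98 = 3 * 32 + 2
32 = 16 * 2 + 0
GCD(130, 228) = 2

No, not coprime (GCD = 2)


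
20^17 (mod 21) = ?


20^1 mod 21 = 20
20^2 mod 21 = 1
20^3 mod 21 = 20
20^4 mod 21 = 1
20^5 mod 21 = 20
20^6 mod 21 = 1
20^7 mod 21 = 20
20^8 mod 21 = 1
20^9 mod 21 = 20
20^10 mod 21 = 1
20^11 mod 21 = 20
20^12 mod 21 = 1
20^13 mod 21 = 20
20^14 mod 21 = 1
20^15 mod 21 = 20
20^16 mod 21 = 1
20^17 mod 21 = 20


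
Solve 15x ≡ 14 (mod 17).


GCD(15, 17) = 1, unique solution
a^(-1) mod 17 = 8
x = 8 * 14 mod 17 = 10

x ≡ 10 (mod 17)


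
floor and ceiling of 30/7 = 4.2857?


30/7 = 4.2857
floor = 4
ceil = 5

floor = 4, ceil = 5


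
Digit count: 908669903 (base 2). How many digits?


908669903 in base 2 = 110110001010010011001111001111
Number of digits = 30

30 digits (base 2)


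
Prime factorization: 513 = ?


513 / 3 = 171
171 / 3 = 57
57 / 3 = 19
19 / 19 = 1
513 = 3^3 × 19


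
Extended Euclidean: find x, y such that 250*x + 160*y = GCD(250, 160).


Tabular extended Euclidean (each row: r = 250*s + 160*t):
r=250, s=1, t=0
r=160, s=0, t=1
q=1: r=90, s=1, t=-1   [250*(1) + 160*(-1) = 90]
q=1: r=70, s=-1, t=2   [250*(-1) + 160*(2) = 70]
q=1: r=20, s=2, t=-3   [250*(2) + 160*(-3) = 20]
q=3: r=10, s=-7, t=11   [250*(-7) + 160*(11) = 10]
q=2: r=0, s=16, t=-25   [250*(16) + 160*(-25) = 0]
GCD = 10; from the row with r=10: x=-7, y=11
Check: 250*(-7) + 160*(11) = -1750 + 1760 = 10

GCD = 10, x = -7, y = 11


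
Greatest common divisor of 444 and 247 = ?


444 = 1 * 247 + 197
247 = 1 * 197 + 50
197 = 3 * 50 + 47
50 = 1 * 47 + 3
47 = 15 * 3 + 2
3 = 1 * 2 + 1
2 = 2 * 1 + 0
GCD = 1


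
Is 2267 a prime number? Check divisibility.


Check divisors up to sqrt(2267) = 47.6130
No divisors found.
2267 is prime.

Yes, 2267 is prime


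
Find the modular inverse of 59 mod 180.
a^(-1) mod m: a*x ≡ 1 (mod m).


Use the extended Euclidean algorithm on (180, 59); each row r = 180*s + 59*t:
r=180, s=1, t=0
r=59, s=0, t=1
q=3: r=3, s=1, t=-3   [180*(1) + 59*(-3) = 3]
q=19: r=2, s=-19, t=58   [180*(-19) + 59*(58) = 2]
q=1: r=1, s=20, t=-61   [180*(20) + 59*(-61) = 1]
q=2: r=0, s=-59, t=180   [180*(-59) + 59*(180) = 0]
GCD = 1 with t = -61, so 59*(-61) ≡ 1 (mod 180)
Inverse = -61 mod 180 = 119
Check: 59 * 119 = 7021 ≡ 1 (mod 180)

59^(-1) ≡ 119 (mod 180)


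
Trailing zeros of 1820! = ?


floor(1820/5) = 364
floor(1820/25) = 72
floor(1820/125) = 14
floor(1820/625) = 2
Total = 452

452 trailing zeros


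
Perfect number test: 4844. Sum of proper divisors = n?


Proper divisors of 4844: 1, 2, 4, 7, 14, 28, 173, 346, 692, 1211, 2422
Sum = 1 + 2 + 4 + 7 + 14 + 28 + 173 + 346 + 692 + 1211 + 2422 = 4900

No, 4844 is not perfect (4900 ≠ 4844)


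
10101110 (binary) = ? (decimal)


10101110 (base 2) = 174 (decimal)
174 (decimal) = 174 (base 10)


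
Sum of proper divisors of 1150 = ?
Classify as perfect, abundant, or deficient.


Proper divisors: 1, 2, 5, 10, 23, 25, 46, 50, 115, 230, 575
Sum = 1 + 2 + 5 + 10 + 23 + 25 + 46 + 50 + 115 + 230 + 575 = 1082
1082 < 1150 → deficient

s(1150) = 1082 (deficient)


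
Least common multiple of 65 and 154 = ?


GCD(65, 154) = 1
LCM = 65*154/1 = 10010/1 = 10010

LCM = 10010


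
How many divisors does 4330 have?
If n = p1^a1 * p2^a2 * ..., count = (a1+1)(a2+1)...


4330 = 2^1 × 5^1 × 433^1
d(4330) = (1+1) × (1+1) × (1+1) = 8

8 divisors


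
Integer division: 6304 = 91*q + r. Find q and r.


6304 = 91 * 69 + 25
Check: 6279 + 25 = 6304

q = 69, r = 25


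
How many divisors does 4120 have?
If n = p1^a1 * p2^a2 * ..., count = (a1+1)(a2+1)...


4120 = 2^3 × 5^1 × 103^1
d(4120) = (3+1) × (1+1) × (1+1) = 16

16 divisors


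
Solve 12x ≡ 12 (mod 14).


GCD(12, 14) = 2 divides 12
Divide: 6x ≡ 6 (mod 7)
x ≡ 1 (mod 7)


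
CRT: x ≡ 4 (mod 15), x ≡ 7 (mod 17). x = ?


M = 15*17 = 255
M1 = M/15 = 17, M2 = M/17 = 15
M1^(-1) mod 15 = 8, M2^(-1) mod 17 = 8
x = 4*17*8 + 7*15*8 = 1384
1384 mod 255 = 109
Check: 109 mod 15 = 4 ✓, 109 mod 17 = 7 ✓

x ≡ 109 (mod 255)


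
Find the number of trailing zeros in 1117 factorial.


floor(1117/5) = 223
floor(1117/25) = 44
floor(1117/125) = 8
floor(1117/625) = 1
Total = 276

276 trailing zeros


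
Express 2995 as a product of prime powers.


2995 / 5 = 599
599 / 599 = 1
2995 = 5 × 599


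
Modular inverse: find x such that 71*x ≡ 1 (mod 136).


Use the extended Euclidean algorithm on (136, 71); each row r = 136*s + 71*t:
r=136, s=1, t=0
r=71, s=0, t=1
q=1: r=65, s=1, t=-1   [136*(1) + 71*(-1) = 65]
q=1: r=6, s=-1, t=2   [136*(-1) + 71*(2) = 6]
q=10: r=5, s=11, t=-21   [136*(11) + 71*(-21) = 5]
q=1: r=1, s=-12, t=23   [136*(-12) + 71*(23) = 1]
q=5: r=0, s=71, t=-136   [136*(71) + 71*(-136) = 0]
GCD = 1 with t = 23, so 71*(23) ≡ 1 (mod 136)
Inverse = 23 mod 136 = 23
Check: 71 * 23 = 1633 ≡ 1 (mod 136)

71^(-1) ≡ 23 (mod 136)


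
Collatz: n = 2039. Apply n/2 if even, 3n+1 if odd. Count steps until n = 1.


2039 → 6118 → 3059 → 9178 → 4589 → 13768 → 6884 → 3442 → 1721 → 5164 → 2582 → 1291 → 3874 → 1937 → 5812 → 2906 → 1453 → 4360 → 2180 → 1090 → 545 → 1636 → 818 → 409 → 1228 → 614 → 307 → 922 → 461 → 1384 → 692 → 346 → 173 → 520 → 260 → 130 → 65 → 196 → 98 → 49 → 148 → 74 → 37 → 112 → 56 → 28 → 14 → 7 → 22 → 11 → 34 → 17 → 52 → 26 → 13 → 40 → 20 → 10 → 5 → 16 → 8 → 4 → 2 → 1
Total steps = 63

63 steps


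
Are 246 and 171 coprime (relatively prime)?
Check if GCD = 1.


Euclidean algorithm:
246 = 1 * 171 + 75
171 = 2 * 75 + 21
75 = 3 * 21 + 12
21 = 1 * 12 + 9
12 = 1 * 9 + 3
9 = 3 * 3 + 0
GCD(246, 171) = 3

No, not coprime (GCD = 3)


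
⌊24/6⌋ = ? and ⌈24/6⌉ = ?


24/6 = 4.0000
floor = 4
ceil = 4

floor = 4, ceil = 4


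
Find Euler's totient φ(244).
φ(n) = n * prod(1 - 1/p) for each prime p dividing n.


244 = 2^2 × 61
Prime factors: 2, 61
φ(244) = 244 × (1-1/2) × (1-1/61)
= 244 × 1/2 × 60/61 = 120

φ(244) = 120


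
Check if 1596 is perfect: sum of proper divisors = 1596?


Proper divisors of 1596: 1, 2, 3, 4, 6, 7, 12, 14, 19, 21, 28, 38, 42, 57, 76, 84, 114, 133, 228, 266, 399, 532, 798
Sum = 1 + 2 + 3 + 4 + 6 + 7 + 12 + 14 + 19 + 21 + 28 + 38 + 42 + 57 + 76 + 84 + 114 + 133 + 228 + 266 + 399 + 532 + 798 = 2884

No, 1596 is not perfect (2884 ≠ 1596)


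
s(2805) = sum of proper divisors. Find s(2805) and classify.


Proper divisors: 1, 3, 5, 11, 15, 17, 33, 51, 55, 85, 165, 187, 255, 561, 935
Sum = 1 + 3 + 5 + 11 + 15 + 17 + 33 + 51 + 55 + 85 + 165 + 187 + 255 + 561 + 935 = 2379
2379 < 2805 → deficient

s(2805) = 2379 (deficient)


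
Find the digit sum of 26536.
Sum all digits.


2 + 6 + 5 + 3 + 6 = 22


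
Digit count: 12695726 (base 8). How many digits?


12695726 in base 8 = 60334256
Number of digits = 8

8 digits (base 8)


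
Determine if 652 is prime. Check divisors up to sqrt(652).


652 / 2 = 326 (exact division)
652 is NOT prime.

No, 652 is not prime


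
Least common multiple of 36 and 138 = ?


GCD(36, 138) = 6
LCM = 36*138/6 = 4968/6 = 828

LCM = 828


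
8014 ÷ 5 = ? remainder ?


8014 = 5 * 1602 + 4
Check: 8010 + 4 = 8014

q = 1602, r = 4


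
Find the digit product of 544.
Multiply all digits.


5 × 4 × 4 = 80


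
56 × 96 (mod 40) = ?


56 × 96 = 5376
5376 mod 40 = 16


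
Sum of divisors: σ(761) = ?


Divisors of 761: 1, 761
Sum = 1 + 761 = 762

σ(761) = 762


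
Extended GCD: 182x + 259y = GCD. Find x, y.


Tabular extended Euclidean (each row: r = 182*s + 259*t):
r=182, s=1, t=0
r=259, s=0, t=1
q=0: r=182, s=1, t=0   [182*(1) + 259*(0) = 182]
q=1: r=77, s=-1, t=1   [182*(-1) + 259*(1) = 77]
q=2: r=28, s=3, t=-2   [182*(3) + 259*(-2) = 28]
q=2: r=21, s=-7, t=5   [182*(-7) + 259*(5) = 21]
q=1: r=7, s=10, t=-7   [182*(10) + 259*(-7) = 7]
q=3: r=0, s=-37, t=26   [182*(-37) + 259*(26) = 0]
GCD = 7; from the row with r=7: x=10, y=-7
Check: 182*(10) + 259*(-7) = 1820 - 1813 = 7

GCD = 7, x = 10, y = -7


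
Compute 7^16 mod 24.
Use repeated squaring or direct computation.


7^1 mod 24 = 7
7^2 mod 24 = 1
7^3 mod 24 = 7
7^4 mod 24 = 1
7^5 mod 24 = 7
7^6 mod 24 = 1
7^7 mod 24 = 7
7^8 mod 24 = 1
7^9 mod 24 = 7
7^10 mod 24 = 1
7^11 mod 24 = 7
7^12 mod 24 = 1
7^13 mod 24 = 7
7^14 mod 24 = 1
7^15 mod 24 = 7
7^16 mod 24 = 1


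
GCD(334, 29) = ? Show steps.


334 = 11 * 29 + 15
29 = 1 * 15 + 14
15 = 1 * 14 + 1
14 = 14 * 1 + 0
GCD = 1


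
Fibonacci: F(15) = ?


Sequence: 1, 1, 2, 3, 5, 8, 13, 21, 34, 55, 89, 144, 233, 377, 610
F(15) = 610


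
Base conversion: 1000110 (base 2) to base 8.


1000110 (base 2) = 70 (decimal)
70 (decimal) = 106 (base 8)


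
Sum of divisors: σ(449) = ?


Divisors of 449: 1, 449
Sum = 1 + 449 = 450

σ(449) = 450


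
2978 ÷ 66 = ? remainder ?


2978 = 66 * 45 + 8
Check: 2970 + 8 = 2978

q = 45, r = 8


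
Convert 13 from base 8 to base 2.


13 (base 8) = 11 (decimal)
11 (decimal) = 1011 (base 2)


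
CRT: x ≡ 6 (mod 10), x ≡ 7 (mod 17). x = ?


M = 10*17 = 170
M1 = M/10 = 17, M2 = M/17 = 10
M1^(-1) mod 10 = 3, M2^(-1) mod 17 = 12
x = 6*17*3 + 7*10*12 = 1146
1146 mod 170 = 126
Check: 126 mod 10 = 6 ✓, 126 mod 17 = 7 ✓

x ≡ 126 (mod 170)


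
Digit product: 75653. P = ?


7 × 5 × 6 × 5 × 3 = 3150


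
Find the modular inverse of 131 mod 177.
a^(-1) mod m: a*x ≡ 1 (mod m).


Use the extended Euclidean algorithm on (177, 131); each row r = 177*s + 131*t:
r=177, s=1, t=0
r=131, s=0, t=1
q=1: r=46, s=1, t=-1   [177*(1) + 131*(-1) = 46]
q=2: r=39, s=-2, t=3   [177*(-2) + 131*(3) = 39]
q=1: r=7, s=3, t=-4   [177*(3) + 131*(-4) = 7]
q=5: r=4, s=-17, t=23   [177*(-17) + 131*(23) = 4]
q=1: r=3, s=20, t=-27   [177*(20) + 131*(-27) = 3]
q=1: r=1, s=-37, t=50   [177*(-37) + 131*(50) = 1]
q=3: r=0, s=131, t=-177   [177*(131) + 131*(-177) = 0]
GCD = 1 with t = 50, so 131*(50) ≡ 1 (mod 177)
Inverse = 50 mod 177 = 50
Check: 131 * 50 = 6550 ≡ 1 (mod 177)

131^(-1) ≡ 50 (mod 177)


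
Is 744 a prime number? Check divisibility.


744 / 2 = 372 (exact division)
744 is NOT prime.

No, 744 is not prime


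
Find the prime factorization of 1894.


1894 / 2 = 947
947 / 947 = 1
1894 = 2 × 947


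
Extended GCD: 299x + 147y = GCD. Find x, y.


Tabular extended Euclidean (each row: r = 299*s + 147*t):
r=299, s=1, t=0
r=147, s=0, t=1
q=2: r=5, s=1, t=-2   [299*(1) + 147*(-2) = 5]
q=29: r=2, s=-29, t=59   [299*(-29) + 147*(59) = 2]
q=2: r=1, s=59, t=-120   [299*(59) + 147*(-120) = 1]
q=2: r=0, s=-147, t=299   [299*(-147) + 147*(299) = 0]
GCD = 1; from the row with r=1: x=59, y=-120
Check: 299*(59) + 147*(-120) = 17641 - 17640 = 1

GCD = 1, x = 59, y = -120


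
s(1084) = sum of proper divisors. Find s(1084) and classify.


Proper divisors: 1, 2, 4, 271, 542
Sum = 1 + 2 + 4 + 271 + 542 = 820
820 < 1084 → deficient

s(1084) = 820 (deficient)


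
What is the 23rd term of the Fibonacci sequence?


Sequence: 1, 1, 2, 3, 5, 8, 13, 21, 34, 55, 89, 144, 233, 377, 610, 987, 1597, 2584, 4181, 6765, 10946, 17711, 28657
F(23) = 28657


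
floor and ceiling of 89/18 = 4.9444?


89/18 = 4.9444
floor = 4
ceil = 5

floor = 4, ceil = 5


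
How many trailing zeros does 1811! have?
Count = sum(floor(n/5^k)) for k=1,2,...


floor(1811/5) = 362
floor(1811/25) = 72
floor(1811/125) = 14
floor(1811/625) = 2
Total = 450

450 trailing zeros


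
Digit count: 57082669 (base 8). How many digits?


57082669 in base 8 = 331601455
Number of digits = 9

9 digits (base 8)


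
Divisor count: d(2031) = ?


2031 = 3^1 × 677^1
d(2031) = (1+1) × (1+1) = 4

4 divisors


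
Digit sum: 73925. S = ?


7 + 3 + 9 + 2 + 5 = 26


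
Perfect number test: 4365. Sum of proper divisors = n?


Proper divisors of 4365: 1, 3, 5, 9, 15, 45, 97, 291, 485, 873, 1455
Sum = 1 + 3 + 5 + 9 + 15 + 45 + 97 + 291 + 485 + 873 + 1455 = 3279

No, 4365 is not perfect (3279 ≠ 4365)


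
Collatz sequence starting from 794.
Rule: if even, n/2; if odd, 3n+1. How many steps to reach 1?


794 → 397 → 1192 → 596 → 298 → 149 → 448 → 224 → 112 → 56 → 28 → 14 → 7 → 22 → 11 → 34 → 17 → 52 → 26 → 13 → 40 → 20 → 10 → 5 → 16 → 8 → 4 → 2 → 1
Total steps = 28

28 steps


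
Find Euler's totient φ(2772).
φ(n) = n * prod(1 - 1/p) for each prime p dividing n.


2772 = 2^2 × 3^2 × 7 × 11
Prime factors: 2, 3, 7, 11
φ(2772) = 2772 × (1-1/2) × (1-1/3) × (1-1/7) × (1-1/11)
= 2772 × 1/2 × 2/3 × 6/7 × 10/11 = 720

φ(2772) = 720


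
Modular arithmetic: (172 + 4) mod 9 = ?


172 + 4 = 176
176 mod 9 = 5


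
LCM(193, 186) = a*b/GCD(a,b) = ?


GCD(193, 186) = 1
LCM = 193*186/1 = 35898/1 = 35898

LCM = 35898


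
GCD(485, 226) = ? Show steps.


485 = 2 * 226 + 33
226 = 6 * 33 + 28
33 = 1 * 28 + 5
28 = 5 * 5 + 3
5 = 1 * 3 + 2
3 = 1 * 2 + 1
2 = 2 * 1 + 0
GCD = 1


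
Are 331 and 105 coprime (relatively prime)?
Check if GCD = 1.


Euclidean algorithm:
331 = 3 * 105 + 16
105 = 6 * 16 + 9
16 = 1 * 9 + 7
9 = 1 * 7 + 2
7 = 3 * 2 + 1
2 = 2 * 1 + 0
GCD(331, 105) = 1

Yes, coprime (GCD = 1)


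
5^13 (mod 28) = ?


5^1 mod 28 = 5
5^2 mod 28 = 25
5^3 mod 28 = 13
5^4 mod 28 = 9
5^5 mod 28 = 17
5^6 mod 28 = 1
5^7 mod 28 = 5
5^8 mod 28 = 25
5^9 mod 28 = 13
5^10 mod 28 = 9
5^11 mod 28 = 17
5^12 mod 28 = 1
5^13 mod 28 = 5


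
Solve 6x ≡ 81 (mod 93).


GCD(6, 93) = 3 divides 81
Divide: 2x ≡ 27 (mod 31)
x ≡ 29 (mod 31)


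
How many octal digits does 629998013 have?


629998013 in base 8 = 4543200675
Number of digits = 10

10 digits (base 8)


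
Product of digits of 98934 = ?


9 × 8 × 9 × 3 × 4 = 7776


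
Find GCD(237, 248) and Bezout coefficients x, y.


Tabular extended Euclidean (each row: r = 237*s + 248*t):
r=237, s=1, t=0
r=248, s=0, t=1
q=0: r=237, s=1, t=0   [237*(1) + 248*(0) = 237]
q=1: r=11, s=-1, t=1   [237*(-1) + 248*(1) = 11]
q=21: r=6, s=22, t=-21   [237*(22) + 248*(-21) = 6]
q=1: r=5, s=-23, t=22   [237*(-23) + 248*(22) = 5]
q=1: r=1, s=45, t=-43   [237*(45) + 248*(-43) = 1]
q=5: r=0, s=-248, t=237   [237*(-248) + 248*(237) = 0]
GCD = 1; from the row with r=1: x=45, y=-43
Check: 237*(45) + 248*(-43) = 10665 - 10664 = 1

GCD = 1, x = 45, y = -43


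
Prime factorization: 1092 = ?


1092 / 2 = 546
546 / 2 = 273
273 / 3 = 91
91 / 7 = 13
13 / 13 = 1
1092 = 2^2 × 3 × 7 × 13


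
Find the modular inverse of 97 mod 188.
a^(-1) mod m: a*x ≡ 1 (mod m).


Use the extended Euclidean algorithm on (188, 97); each row r = 188*s + 97*t:
r=188, s=1, t=0
r=97, s=0, t=1
q=1: r=91, s=1, t=-1   [188*(1) + 97*(-1) = 91]
q=1: r=6, s=-1, t=2   [188*(-1) + 97*(2) = 6]
q=15: r=1, s=16, t=-31   [188*(16) + 97*(-31) = 1]
q=6: r=0, s=-97, t=188   [188*(-97) + 97*(188) = 0]
GCD = 1 with t = -31, so 97*(-31) ≡ 1 (mod 188)
Inverse = -31 mod 188 = 157
Check: 97 * 157 = 15229 ≡ 1 (mod 188)

97^(-1) ≡ 157 (mod 188)


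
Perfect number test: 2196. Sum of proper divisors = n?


Proper divisors of 2196: 1, 2, 3, 4, 6, 9, 12, 18, 36, 61, 122, 183, 244, 366, 549, 732, 1098
Sum = 1 + 2 + 3 + 4 + 6 + 9 + 12 + 18 + 36 + 61 + 122 + 183 + 244 + 366 + 549 + 732 + 1098 = 3446

No, 2196 is not perfect (3446 ≠ 2196)


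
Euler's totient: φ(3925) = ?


3925 = 5^2 × 157
Prime factors: 5, 157
φ(3925) = 3925 × (1-1/5) × (1-1/157)
= 3925 × 4/5 × 156/157 = 3120

φ(3925) = 3120


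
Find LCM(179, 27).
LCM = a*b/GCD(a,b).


GCD(179, 27) = 1
LCM = 179*27/1 = 4833/1 = 4833

LCM = 4833


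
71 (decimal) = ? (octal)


71 (base 10) = 71 (decimal)
71 (decimal) = 107 (base 8)


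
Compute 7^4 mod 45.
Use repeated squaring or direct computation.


7^1 mod 45 = 7
7^2 mod 45 = 4
7^3 mod 45 = 28
7^4 mod 45 = 16


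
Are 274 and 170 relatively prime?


Euclidean algorithm:
274 = 1 * 170 + 104
170 = 1 * 104 + 66
104 = 1 * 66 + 38
66 = 1 * 38 + 28
38 = 1 * 28 + 10
28 = 2 * 10 + 8
10 = 1 * 8 + 2
8 = 4 * 2 + 0
GCD(274, 170) = 2

No, not coprime (GCD = 2)


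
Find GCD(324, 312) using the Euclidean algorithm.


324 = 1 * 312 + 12
312 = 26 * 12 + 0
GCD = 12


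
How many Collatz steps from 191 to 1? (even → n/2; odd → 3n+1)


191 → 574 → 287 → 862 → 431 → 1294 → 647 → 1942 → 971 → 2914 → 1457 → 4372 → 2186 → 1093 → 3280 → 1640 → 820 → 410 → 205 → 616 → 308 → 154 → 77 → 232 → 116 → 58 → 29 → 88 → 44 → 22 → 11 → 34 → 17 → 52 → 26 → 13 → 40 → 20 → 10 → 5 → 16 → 8 → 4 → 2 → 1
Total steps = 44

44 steps


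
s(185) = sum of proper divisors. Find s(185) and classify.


Proper divisors: 1, 5, 37
Sum = 1 + 5 + 37 = 43
43 < 185 → deficient

s(185) = 43 (deficient)


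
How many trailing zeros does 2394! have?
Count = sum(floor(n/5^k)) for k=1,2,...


floor(2394/5) = 478
floor(2394/25) = 95
floor(2394/125) = 19
floor(2394/625) = 3
Total = 595

595 trailing zeros


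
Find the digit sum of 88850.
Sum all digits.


8 + 8 + 8 + 5 + 0 = 29


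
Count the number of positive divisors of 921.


921 = 3^1 × 307^1
d(921) = (1+1) × (1+1) = 4

4 divisors


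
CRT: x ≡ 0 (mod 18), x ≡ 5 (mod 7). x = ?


M = 18*7 = 126
M1 = M/18 = 7, M2 = M/7 = 18
M1^(-1) mod 18 = 13, M2^(-1) mod 7 = 2
x = 0*7*13 + 5*18*2 = 180
180 mod 126 = 54
Check: 54 mod 18 = 0 ✓, 54 mod 7 = 5 ✓

x ≡ 54 (mod 126)


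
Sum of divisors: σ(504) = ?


Divisors of 504: 1, 2, 3, 4, 6, 7, 8, 9, 12, 14, 18, 21, 24, 28, 36, 42, 56, 63, 72, 84, 126, 168, 252, 504
Sum = 1 + 2 + 3 + 4 + 6 + 7 + 8 + 9 + 12 + 14 + 18 + 21 + 24 + 28 + 36 + 42 + 56 + 63 + 72 + 84 + 126 + 168 + 252 + 504 = 1560

σ(504) = 1560


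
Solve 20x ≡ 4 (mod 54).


GCD(20, 54) = 2 divides 4
Divide: 10x ≡ 2 (mod 27)
x ≡ 11 (mod 27)


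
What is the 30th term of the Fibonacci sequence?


Sequence: 1, 1, 2, 3, 5, 8, 13, 21, 34, 55, 89, 144, 233, 377, 610, 987, 1597, 2584, 4181, 6765, 10946, 17711, 28657, 46368, 75025, 121393, 196418, 317811, 514229, 832040
F(30) = 832040


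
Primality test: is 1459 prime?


Check divisors up to sqrt(1459) = 38.1969
No divisors found.
1459 is prime.

Yes, 1459 is prime


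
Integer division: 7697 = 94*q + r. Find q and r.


7697 = 94 * 81 + 83
Check: 7614 + 83 = 7697

q = 81, r = 83


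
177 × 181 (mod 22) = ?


177 × 181 = 32037
32037 mod 22 = 5


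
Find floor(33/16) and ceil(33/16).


33/16 = 2.0625
floor = 2
ceil = 3

floor = 2, ceil = 3


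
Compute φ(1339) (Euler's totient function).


1339 = 13 × 103
Prime factors: 13, 103
φ(1339) = 1339 × (1-1/13) × (1-1/103)
= 1339 × 12/13 × 102/103 = 1224

φ(1339) = 1224


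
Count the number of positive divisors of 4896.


4896 = 2^5 × 3^2 × 17^1
d(4896) = (5+1) × (2+1) × (1+1) = 36

36 divisors


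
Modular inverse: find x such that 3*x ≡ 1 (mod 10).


Use the extended Euclidean algorithm on (10, 3); each row r = 10*s + 3*t:
r=10, s=1, t=0
r=3, s=0, t=1
q=3: r=1, s=1, t=-3   [10*(1) + 3*(-3) = 1]
q=3: r=0, s=-3, t=10   [10*(-3) + 3*(10) = 0]
GCD = 1 with t = -3, so 3*(-3) ≡ 1 (mod 10)
Inverse = -3 mod 10 = 7
Check: 3 * 7 = 21 ≡ 1 (mod 10)

3^(-1) ≡ 7 (mod 10)


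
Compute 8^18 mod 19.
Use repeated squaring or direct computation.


8^1 mod 19 = 8
8^2 mod 19 = 7
8^3 mod 19 = 18
8^4 mod 19 = 11
8^5 mod 19 = 12
8^6 mod 19 = 1
8^7 mod 19 = 8
8^8 mod 19 = 7
8^9 mod 19 = 18
8^10 mod 19 = 11
8^11 mod 19 = 12
8^12 mod 19 = 1
8^13 mod 19 = 8
8^14 mod 19 = 7
8^15 mod 19 = 18
8^16 mod 19 = 11
8^17 mod 19 = 12
8^18 mod 19 = 1


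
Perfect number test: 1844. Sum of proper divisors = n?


Proper divisors of 1844: 1, 2, 4, 461, 922
Sum = 1 + 2 + 4 + 461 + 922 = 1390

No, 1844 is not perfect (1390 ≠ 1844)


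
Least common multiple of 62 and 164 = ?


GCD(62, 164) = 2
LCM = 62*164/2 = 10168/2 = 5084

LCM = 5084


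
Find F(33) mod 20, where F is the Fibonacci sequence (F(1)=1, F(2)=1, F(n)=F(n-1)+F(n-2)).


F(k) mod 20 for k=1..33:
1, 1, 2, 3, 5, 8, 13, 1, 14, 15, 9, 4, 13, 17, 10, 7, 17, 4, 1, 5, 6, 11, 17, 8, 5, 13, 18, 11, 9, 0, 9, 9, 18
F(33) mod 20 = 18


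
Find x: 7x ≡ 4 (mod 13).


GCD(7, 13) = 1, unique solution
a^(-1) mod 13 = 2
x = 2 * 4 mod 13 = 8

x ≡ 8 (mod 13)


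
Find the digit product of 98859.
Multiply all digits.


9 × 8 × 8 × 5 × 9 = 25920


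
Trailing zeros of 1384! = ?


floor(1384/5) = 276
floor(1384/25) = 55
floor(1384/125) = 11
floor(1384/625) = 2
Total = 344

344 trailing zeros


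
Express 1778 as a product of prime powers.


1778 / 2 = 889
889 / 7 = 127
127 / 127 = 1
1778 = 2 × 7 × 127


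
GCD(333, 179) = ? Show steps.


333 = 1 * 179 + 154
179 = 1 * 154 + 25
154 = 6 * 25 + 4
25 = 6 * 4 + 1
4 = 4 * 1 + 0
GCD = 1


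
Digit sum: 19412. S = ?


1 + 9 + 4 + 1 + 2 = 17


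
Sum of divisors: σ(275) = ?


Divisors of 275: 1, 5, 11, 25, 55, 275
Sum = 1 + 5 + 11 + 25 + 55 + 275 = 372

σ(275) = 372


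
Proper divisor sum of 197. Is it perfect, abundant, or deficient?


Proper divisors: 1
Sum = 1 = 1
1 < 197 → deficient

s(197) = 1 (deficient)


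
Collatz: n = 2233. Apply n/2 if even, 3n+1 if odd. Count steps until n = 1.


2233 → 6700 → 3350 → 1675 → 5026 → 2513 → 7540 → 3770 → 1885 → 5656 → 2828 → 1414 → 707 → 2122 → 1061 → 3184 → 1592 → 796 → 398 → 199 → 598 → 299 → 898 → 449 → 1348 → 674 → 337 → 1012 → 506 → 253 → 760 → 380 → 190 → 95 → 286 → 143 → 430 → 215 → 646 → 323 → 970 → 485 → 1456 → 728 → 364 → 182 → 91 → 274 → 137 → 412 → 206 → 103 → 310 → 155 → 466 → 233 → 700 → 350 → 175 → 526 → 263 → 790 → 395 → 1186 → 593 → 1780 → 890 → 445 → 1336 → 668 → 334 → 167 → 502 → 251 → 754 → 377 → 1132 → 566 → 283 → 850 → 425 → 1276 → 638 → 319 → 958 → 479 → 1438 → 719 → 2158 → 1079 → 3238 → 1619 → 4858 → 2429 → 7288 → 3644 → 1822 → 911 → 2734 → 1367 → 4102 → 2051 → 6154 → 3077 → 9232 → 4616 → 2308 → 1154 → 577 → 1732 → 866 → 433 → 1300 → 650 → 325 → 976 → 488 → 244 → 122 → 61 → 184 → 92 → 46 → 23 → 70 → 35 → 106 → 53 → 160 → 80 → 40 → 20 → 10 → 5 → 16 → 8 → 4 → 2 → 1
Total steps = 138

138 steps


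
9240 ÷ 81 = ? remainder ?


9240 = 81 * 114 + 6
Check: 9234 + 6 = 9240

q = 114, r = 6


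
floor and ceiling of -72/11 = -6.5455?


-72/11 = -6.5455
floor = -7
ceil = -6

floor = -7, ceil = -6


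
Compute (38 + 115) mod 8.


38 + 115 = 153
153 mod 8 = 1


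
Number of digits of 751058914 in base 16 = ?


751058914 in base 16 = 2CC43FE2
Number of digits = 8

8 digits (base 16)


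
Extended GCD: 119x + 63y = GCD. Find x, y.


Tabular extended Euclidean (each row: r = 119*s + 63*t):
r=119, s=1, t=0
r=63, s=0, t=1
q=1: r=56, s=1, t=-1   [119*(1) + 63*(-1) = 56]
q=1: r=7, s=-1, t=2   [119*(-1) + 63*(2) = 7]
q=8: r=0, s=9, t=-17   [119*(9) + 63*(-17) = 0]
GCD = 7; from the row with r=7: x=-1, y=2
Check: 119*(-1) + 63*(2) = -119 + 126 = 7

GCD = 7, x = -1, y = 2


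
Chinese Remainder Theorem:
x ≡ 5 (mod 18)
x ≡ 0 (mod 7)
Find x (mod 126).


M = 18*7 = 126
M1 = M/18 = 7, M2 = M/7 = 18
M1^(-1) mod 18 = 13, M2^(-1) mod 7 = 2
x = 5*7*13 + 0*18*2 = 455
455 mod 126 = 77
Check: 77 mod 18 = 5 ✓, 77 mod 7 = 0 ✓

x ≡ 77 (mod 126)


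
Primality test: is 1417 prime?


1417 / 13 = 109 (exact division)
1417 is NOT prime.

No, 1417 is not prime


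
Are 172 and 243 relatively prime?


Euclidean algorithm:
243 = 1 * 172 + 71
172 = 2 * 71 + 30
71 = 2 * 30 + 11
30 = 2 * 11 + 8
11 = 1 * 8 + 3
8 = 2 * 3 + 2
3 = 1 * 2 + 1
2 = 2 * 1 + 0
GCD(172, 243) = 1

Yes, coprime (GCD = 1)


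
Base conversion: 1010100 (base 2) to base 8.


1010100 (base 2) = 84 (decimal)
84 (decimal) = 124 (base 8)


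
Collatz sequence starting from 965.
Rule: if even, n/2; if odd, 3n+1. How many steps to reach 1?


965 → 2896 → 1448 → 724 → 362 → 181 → 544 → 272 → 136 → 68 → 34 → 17 → 52 → 26 → 13 → 40 → 20 → 10 → 5 → 16 → 8 → 4 → 2 → 1
Total steps = 23

23 steps


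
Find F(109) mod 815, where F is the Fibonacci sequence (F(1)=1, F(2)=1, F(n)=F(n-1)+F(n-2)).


F(k) mod 815 for k=1..109:
1, 1, 2, 3, 5, 8, 13, 21, 34, 55, 89, 144, 233, 377, 610, 172, 782, 139, 106, 245, 351, 596, 132, 728, 45, 773, 3, 776, 779, 740, 704, 629, 518, 332, 35, 367, 402, 769, 356, 310, 666, 161, 12, 173, 185, 358, 543, 86, 629, 715, 529, 429, 143, 572, 715, 472, 372, 29, 401, 430, 16, 446, 462, 93, 555, 648, 388, 221, 609, 15, 624, 639, 448, 272, 720, 177, 82, 259, 341, 600, 126, 726, 37, 763, 800, 748, 733, 666, 584, 435, 204, 639, 28, 667, 695, 547, 427, 159, 586, 745, 516, 446, 147, 593, 740, 518, 443, 146, 589
F(109) mod 815 = 589


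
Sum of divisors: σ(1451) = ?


Divisors of 1451: 1, 1451
Sum = 1 + 1451 = 1452

σ(1451) = 1452


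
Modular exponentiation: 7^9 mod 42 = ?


7^1 mod 42 = 7
7^2 mod 42 = 7
7^3 mod 42 = 7
7^4 mod 42 = 7
7^5 mod 42 = 7
7^6 mod 42 = 7
7^7 mod 42 = 7
7^8 mod 42 = 7
7^9 mod 42 = 7


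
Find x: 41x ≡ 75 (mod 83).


GCD(41, 83) = 1, unique solution
a^(-1) mod 83 = 81
x = 81 * 75 mod 83 = 16

x ≡ 16 (mod 83)


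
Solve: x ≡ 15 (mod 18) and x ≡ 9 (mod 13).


M = 18*13 = 234
M1 = M/18 = 13, M2 = M/13 = 18
M1^(-1) mod 18 = 7, M2^(-1) mod 13 = 8
x = 15*13*7 + 9*18*8 = 2661
2661 mod 234 = 87
Check: 87 mod 18 = 15 ✓, 87 mod 13 = 9 ✓

x ≡ 87 (mod 234)


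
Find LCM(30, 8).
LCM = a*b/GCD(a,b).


GCD(30, 8) = 2
LCM = 30*8/2 = 240/2 = 120

LCM = 120


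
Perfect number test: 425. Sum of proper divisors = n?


Proper divisors of 425: 1, 5, 17, 25, 85
Sum = 1 + 5 + 17 + 25 + 85 = 133

No, 425 is not perfect (133 ≠ 425)


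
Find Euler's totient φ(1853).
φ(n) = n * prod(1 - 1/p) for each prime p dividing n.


1853 = 17 × 109
Prime factors: 17, 109
φ(1853) = 1853 × (1-1/17) × (1-1/109)
= 1853 × 16/17 × 108/109 = 1728

φ(1853) = 1728


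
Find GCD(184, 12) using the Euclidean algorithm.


184 = 15 * 12 + 4
12 = 3 * 4 + 0
GCD = 4


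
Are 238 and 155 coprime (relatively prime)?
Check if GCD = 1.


Euclidean algorithm:
238 = 1 * 155 + 83
155 = 1 * 83 + 72
83 = 1 * 72 + 11
72 = 6 * 11 + 6
11 = 1 * 6 + 5
6 = 1 * 5 + 1
5 = 5 * 1 + 0
GCD(238, 155) = 1

Yes, coprime (GCD = 1)


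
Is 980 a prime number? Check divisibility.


980 / 2 = 490 (exact division)
980 is NOT prime.

No, 980 is not prime


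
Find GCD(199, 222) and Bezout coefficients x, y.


Tabular extended Euclidean (each row: r = 199*s + 222*t):
r=199, s=1, t=0
r=222, s=0, t=1
q=0: r=199, s=1, t=0   [199*(1) + 222*(0) = 199]
q=1: r=23, s=-1, t=1   [199*(-1) + 222*(1) = 23]
q=8: r=15, s=9, t=-8   [199*(9) + 222*(-8) = 15]
q=1: r=8, s=-10, t=9   [199*(-10) + 222*(9) = 8]
q=1: r=7, s=19, t=-17   [199*(19) + 222*(-17) = 7]
q=1: r=1, s=-29, t=26   [199*(-29) + 222*(26) = 1]
q=7: r=0, s=222, t=-199   [199*(222) + 222*(-199) = 0]
GCD = 1; from the row with r=1: x=-29, y=26
Check: 199*(-29) + 222*(26) = -5771 + 5772 = 1

GCD = 1, x = -29, y = 26


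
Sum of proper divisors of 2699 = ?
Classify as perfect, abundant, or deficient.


Proper divisors: 1
Sum = 1 = 1
1 < 2699 → deficient

s(2699) = 1 (deficient)


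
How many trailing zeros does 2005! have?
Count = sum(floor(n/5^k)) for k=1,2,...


floor(2005/5) = 401
floor(2005/25) = 80
floor(2005/125) = 16
floor(2005/625) = 3
Total = 500

500 trailing zeros


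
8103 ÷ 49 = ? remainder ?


8103 = 49 * 165 + 18
Check: 8085 + 18 = 8103

q = 165, r = 18


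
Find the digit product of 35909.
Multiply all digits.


3 × 5 × 9 × 0 × 9 = 0


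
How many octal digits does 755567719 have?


755567719 in base 8 = 5502206147
Number of digits = 10

10 digits (base 8)


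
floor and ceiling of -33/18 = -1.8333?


-33/18 = -1.8333
floor = -2
ceil = -1

floor = -2, ceil = -1


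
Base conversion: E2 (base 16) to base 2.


E2 (base 16) = 226 (decimal)
226 (decimal) = 11100010 (base 2)


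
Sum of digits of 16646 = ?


1 + 6 + 6 + 4 + 6 = 23


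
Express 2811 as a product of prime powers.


2811 / 3 = 937
937 / 937 = 1
2811 = 3 × 937


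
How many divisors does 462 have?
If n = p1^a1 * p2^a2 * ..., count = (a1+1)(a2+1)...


462 = 2^1 × 3^1 × 7^1 × 11^1
d(462) = (1+1) × (1+1) × (1+1) × (1+1) = 16

16 divisors


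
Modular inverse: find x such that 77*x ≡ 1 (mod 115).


Use the extended Euclidean algorithm on (115, 77); each row r = 115*s + 77*t:
r=115, s=1, t=0
r=77, s=0, t=1
q=1: r=38, s=1, t=-1   [115*(1) + 77*(-1) = 38]
q=2: r=1, s=-2, t=3   [115*(-2) + 77*(3) = 1]
q=38: r=0, s=77, t=-115   [115*(77) + 77*(-115) = 0]
GCD = 1 with t = 3, so 77*(3) ≡ 1 (mod 115)
Inverse = 3 mod 115 = 3
Check: 77 * 3 = 231 ≡ 1 (mod 115)

77^(-1) ≡ 3 (mod 115)


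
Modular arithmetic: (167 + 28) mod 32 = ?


167 + 28 = 195
195 mod 32 = 3


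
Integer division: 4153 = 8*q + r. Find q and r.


4153 = 8 * 519 + 1
Check: 4152 + 1 = 4153

q = 519, r = 1


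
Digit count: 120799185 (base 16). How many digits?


120799185 in base 16 = 7333FD1
Number of digits = 7

7 digits (base 16)


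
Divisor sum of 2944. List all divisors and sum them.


Divisors of 2944: 1, 2, 4, 8, 16, 23, 32, 46, 64, 92, 128, 184, 368, 736, 1472, 2944
Sum = 1 + 2 + 4 + 8 + 16 + 23 + 32 + 46 + 64 + 92 + 128 + 184 + 368 + 736 + 1472 + 2944 = 6120

σ(2944) = 6120


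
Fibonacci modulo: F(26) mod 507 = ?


F(k) mod 507 for k=1..26:
1, 1, 2, 3, 5, 8, 13, 21, 34, 55, 89, 144, 233, 377, 103, 480, 76, 49, 125, 174, 299, 473, 265, 231, 496, 220
F(26) mod 507 = 220


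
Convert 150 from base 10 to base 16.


150 (base 10) = 150 (decimal)
150 (decimal) = 96 (base 16)


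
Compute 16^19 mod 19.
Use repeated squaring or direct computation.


16^1 mod 19 = 16
16^2 mod 19 = 9
16^3 mod 19 = 11
16^4 mod 19 = 5
16^5 mod 19 = 4
16^6 mod 19 = 7
16^7 mod 19 = 17
16^8 mod 19 = 6
16^9 mod 19 = 1
16^10 mod 19 = 16
16^11 mod 19 = 9
16^12 mod 19 = 11
16^13 mod 19 = 5
16^14 mod 19 = 4
16^15 mod 19 = 7
16^16 mod 19 = 17
16^17 mod 19 = 6
16^18 mod 19 = 1
16^19 mod 19 = 16


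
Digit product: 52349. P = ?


5 × 2 × 3 × 4 × 9 = 1080


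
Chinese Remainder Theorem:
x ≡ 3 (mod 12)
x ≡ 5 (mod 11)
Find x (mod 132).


M = 12*11 = 132
M1 = M/12 = 11, M2 = M/11 = 12
M1^(-1) mod 12 = 11, M2^(-1) mod 11 = 1
x = 3*11*11 + 5*12*1 = 423
423 mod 132 = 27
Check: 27 mod 12 = 3 ✓, 27 mod 11 = 5 ✓

x ≡ 27 (mod 132)


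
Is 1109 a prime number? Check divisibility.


Check divisors up to sqrt(1109) = 33.3017
No divisors found.
1109 is prime.

Yes, 1109 is prime


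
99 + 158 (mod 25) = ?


99 + 158 = 257
257 mod 25 = 7


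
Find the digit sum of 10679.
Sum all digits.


1 + 0 + 6 + 7 + 9 = 23


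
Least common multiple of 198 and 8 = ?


GCD(198, 8) = 2
LCM = 198*8/2 = 1584/2 = 792

LCM = 792


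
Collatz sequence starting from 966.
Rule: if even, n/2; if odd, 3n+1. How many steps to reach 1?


966 → 483 → 1450 → 725 → 2176 → 1088 → 544 → 272 → 136 → 68 → 34 → 17 → 52 → 26 → 13 → 40 → 20 → 10 → 5 → 16 → 8 → 4 → 2 → 1
Total steps = 23

23 steps


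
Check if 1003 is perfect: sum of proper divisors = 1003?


Proper divisors of 1003: 1, 17, 59
Sum = 1 + 17 + 59 = 77

No, 1003 is not perfect (77 ≠ 1003)


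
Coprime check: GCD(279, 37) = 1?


Euclidean algorithm:
279 = 7 * 37 + 20
37 = 1 * 20 + 17
20 = 1 * 17 + 3
17 = 5 * 3 + 2
3 = 1 * 2 + 1
2 = 2 * 1 + 0
GCD(279, 37) = 1

Yes, coprime (GCD = 1)


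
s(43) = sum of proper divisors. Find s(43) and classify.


Proper divisors: 1
Sum = 1 = 1
1 < 43 → deficient

s(43) = 1 (deficient)


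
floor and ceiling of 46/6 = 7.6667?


46/6 = 7.6667
floor = 7
ceil = 8

floor = 7, ceil = 8


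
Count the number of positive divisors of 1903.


1903 = 11^1 × 173^1
d(1903) = (1+1) × (1+1) = 4

4 divisors


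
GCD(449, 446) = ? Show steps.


449 = 1 * 446 + 3
446 = 148 * 3 + 2
3 = 1 * 2 + 1
2 = 2 * 1 + 0
GCD = 1


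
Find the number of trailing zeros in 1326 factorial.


floor(1326/5) = 265
floor(1326/25) = 53
floor(1326/125) = 10
floor(1326/625) = 2
Total = 330

330 trailing zeros


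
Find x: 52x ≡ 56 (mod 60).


GCD(52, 60) = 4 divides 56
Divide: 13x ≡ 14 (mod 15)
x ≡ 8 (mod 15)


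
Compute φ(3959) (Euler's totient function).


3959 = 37 × 107
Prime factors: 37, 107
φ(3959) = 3959 × (1-1/37) × (1-1/107)
= 3959 × 36/37 × 106/107 = 3816

φ(3959) = 3816


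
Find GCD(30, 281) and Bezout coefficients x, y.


Tabular extended Euclidean (each row: r = 30*s + 281*t):
r=30, s=1, t=0
r=281, s=0, t=1
q=0: r=30, s=1, t=0   [30*(1) + 281*(0) = 30]
q=9: r=11, s=-9, t=1   [30*(-9) + 281*(1) = 11]
q=2: r=8, s=19, t=-2   [30*(19) + 281*(-2) = 8]
q=1: r=3, s=-28, t=3   [30*(-28) + 281*(3) = 3]
q=2: r=2, s=75, t=-8   [30*(75) + 281*(-8) = 2]
q=1: r=1, s=-103, t=11   [30*(-103) + 281*(11) = 1]
q=2: r=0, s=281, t=-30   [30*(281) + 281*(-30) = 0]
GCD = 1; from the row with r=1: x=-103, y=11
Check: 30*(-103) + 281*(11) = -3090 + 3091 = 1

GCD = 1, x = -103, y = 11


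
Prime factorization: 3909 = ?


3909 / 3 = 1303
1303 / 1303 = 1
3909 = 3 × 1303


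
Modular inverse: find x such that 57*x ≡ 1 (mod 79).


Use the extended Euclidean algorithm on (79, 57); each row r = 79*s + 57*t:
r=79, s=1, t=0
r=57, s=0, t=1
q=1: r=22, s=1, t=-1   [79*(1) + 57*(-1) = 22]
q=2: r=13, s=-2, t=3   [79*(-2) + 57*(3) = 13]
q=1: r=9, s=3, t=-4   [79*(3) + 57*(-4) = 9]
q=1: r=4, s=-5, t=7   [79*(-5) + 57*(7) = 4]
q=2: r=1, s=13, t=-18   [79*(13) + 57*(-18) = 1]
q=4: r=0, s=-57, t=79   [79*(-57) + 57*(79) = 0]
GCD = 1 with t = -18, so 57*(-18) ≡ 1 (mod 79)
Inverse = -18 mod 79 = 61
Check: 57 * 61 = 3477 ≡ 1 (mod 79)

57^(-1) ≡ 61 (mod 79)


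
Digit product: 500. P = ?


5 × 0 × 0 = 0


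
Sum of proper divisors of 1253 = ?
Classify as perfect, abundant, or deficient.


Proper divisors: 1, 7, 179
Sum = 1 + 7 + 179 = 187
187 < 1253 → deficient

s(1253) = 187 (deficient)


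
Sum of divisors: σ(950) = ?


Divisors of 950: 1, 2, 5, 10, 19, 25, 38, 50, 95, 190, 475, 950
Sum = 1 + 2 + 5 + 10 + 19 + 25 + 38 + 50 + 95 + 190 + 475 + 950 = 1860

σ(950) = 1860


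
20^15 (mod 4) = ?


20^1 mod 4 = 0
20^2 mod 4 = 0
20^3 mod 4 = 0
20^4 mod 4 = 0
20^5 mod 4 = 0
20^6 mod 4 = 0
20^7 mod 4 = 0
20^8 mod 4 = 0
20^9 mod 4 = 0
20^10 mod 4 = 0
20^11 mod 4 = 0
20^12 mod 4 = 0
20^13 mod 4 = 0
20^14 mod 4 = 0
20^15 mod 4 = 0


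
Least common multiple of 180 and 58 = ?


GCD(180, 58) = 2
LCM = 180*58/2 = 10440/2 = 5220

LCM = 5220


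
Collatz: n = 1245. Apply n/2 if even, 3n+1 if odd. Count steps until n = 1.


1245 → 3736 → 1868 → 934 → 467 → 1402 → 701 → 2104 → 1052 → 526 → 263 → 790 → 395 → 1186 → 593 → 1780 → 890 → 445 → 1336 → 668 → 334 → 167 → 502 → 251 → 754 → 377 → 1132 → 566 → 283 → 850 → 425 → 1276 → 638 → 319 → 958 → 479 → 1438 → 719 → 2158 → 1079 → 3238 → 1619 → 4858 → 2429 → 7288 → 3644 → 1822 → 911 → 2734 → 1367 → 4102 → 2051 → 6154 → 3077 → 9232 → 4616 → 2308 → 1154 → 577 → 1732 → 866 → 433 → 1300 → 650 → 325 → 976 → 488 → 244 → 122 → 61 → 184 → 92 → 46 → 23 → 70 → 35 → 106 → 53 → 160 → 80 → 40 → 20 → 10 → 5 → 16 → 8 → 4 → 2 → 1
Total steps = 88

88 steps


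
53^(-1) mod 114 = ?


Use the extended Euclidean algorithm on (114, 53); each row r = 114*s + 53*t:
r=114, s=1, t=0
r=53, s=0, t=1
q=2: r=8, s=1, t=-2   [114*(1) + 53*(-2) = 8]
q=6: r=5, s=-6, t=13   [114*(-6) + 53*(13) = 5]
q=1: r=3, s=7, t=-15   [114*(7) + 53*(-15) = 3]
q=1: r=2, s=-13, t=28   [114*(-13) + 53*(28) = 2]
q=1: r=1, s=20, t=-43   [114*(20) + 53*(-43) = 1]
q=2: r=0, s=-53, t=114   [114*(-53) + 53*(114) = 0]
GCD = 1 with t = -43, so 53*(-43) ≡ 1 (mod 114)
Inverse = -43 mod 114 = 71
Check: 53 * 71 = 3763 ≡ 1 (mod 114)

53^(-1) ≡ 71 (mod 114)


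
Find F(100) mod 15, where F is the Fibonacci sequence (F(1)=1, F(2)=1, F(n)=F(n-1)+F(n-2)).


F(k) mod 15 for k=1..100:
1, 1, 2, 3, 5, 8, 13, 6, 4, 10, 14, 9, 8, 2, 10, 12, 7, 4, 11, 0, 11, 11, 7, 3, 10, 13, 8, 6, 14, 5, 4, 9, 13, 7, 5, 12, 2, 14, 1, 0, 1, 1, 2, 3, 5, 8, 13, 6, 4, 10, 14, 9, 8, 2, 10, 12, 7, 4, 11, 0, 11, 11, 7, 3, 10, 13, 8, 6, 14, 5, 4, 9, 13, 7, 5, 12, 2, 14, 1, 0, 1, 1, 2, 3, 5, 8, 13, 6, 4, 10, 14, 9, 8, 2, 10, 12, 7, 4, 11, 0
F(100) mod 15 = 0


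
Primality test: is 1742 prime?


1742 / 2 = 871 (exact division)
1742 is NOT prime.

No, 1742 is not prime


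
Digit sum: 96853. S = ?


9 + 6 + 8 + 5 + 3 = 31


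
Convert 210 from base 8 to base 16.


210 (base 8) = 136 (decimal)
136 (decimal) = 88 (base 16)


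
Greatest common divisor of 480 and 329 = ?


480 = 1 * 329 + 151
329 = 2 * 151 + 27
151 = 5 * 27 + 16
27 = 1 * 16 + 11
16 = 1 * 11 + 5
11 = 2 * 5 + 1
5 = 5 * 1 + 0
GCD = 1


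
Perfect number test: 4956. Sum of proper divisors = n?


Proper divisors of 4956: 1, 2, 3, 4, 6, 7, 12, 14, 21, 28, 42, 59, 84, 118, 177, 236, 354, 413, 708, 826, 1239, 1652, 2478
Sum = 1 + 2 + 3 + 4 + 6 + 7 + 12 + 14 + 21 + 28 + 42 + 59 + 84 + 118 + 177 + 236 + 354 + 413 + 708 + 826 + 1239 + 1652 + 2478 = 8484

No, 4956 is not perfect (8484 ≠ 4956)


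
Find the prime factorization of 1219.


1219 / 23 = 53
53 / 53 = 1
1219 = 23 × 53
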